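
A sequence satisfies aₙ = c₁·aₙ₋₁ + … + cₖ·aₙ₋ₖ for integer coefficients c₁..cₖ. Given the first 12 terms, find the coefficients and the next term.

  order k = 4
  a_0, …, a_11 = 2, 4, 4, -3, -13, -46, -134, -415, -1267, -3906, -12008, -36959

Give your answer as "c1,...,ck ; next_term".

3,1,-3,2 ; -113701

  a_4 = 3·-3 + 1·4 + -3·4 + 2·2 = -13
  a_5 = 3·-13 + 1·-3 + -3·4 + 2·4 = -46
  a_6 = 3·-46 + 1·-13 + -3·-3 + 2·4 = -134
  a_7 = 3·-134 + 1·-46 + -3·-13 + 2·-3 = -415
  a_8 = 3·-415 + 1·-134 + -3·-46 + 2·-13 = -1267
  a_9 = 3·-1267 + 1·-415 + -3·-134 + 2·-46 = -3906
  a_10 = 3·-3906 + 1·-1267 + -3·-415 + 2·-134 = -12008
  a_11 = 3·-12008 + 1·-3906 + -3·-1267 + 2·-415 = -36959
  a_12 = 3·-36959 + 1·-12008 + -3·-3906 + 2·-1267 = -113701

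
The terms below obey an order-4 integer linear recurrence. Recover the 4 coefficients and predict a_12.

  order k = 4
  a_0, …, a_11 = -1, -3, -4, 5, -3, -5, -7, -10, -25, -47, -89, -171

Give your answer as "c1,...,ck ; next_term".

1,1,1,1 ; -332

  a_4 = 1·5 + 1·-4 + 1·-3 + 1·-1 = -3
  a_5 = 1·-3 + 1·5 + 1·-4 + 1·-3 = -5
  a_6 = 1·-5 + 1·-3 + 1·5 + 1·-4 = -7
  a_7 = 1·-7 + 1·-5 + 1·-3 + 1·5 = -10
  a_8 = 1·-10 + 1·-7 + 1·-5 + 1·-3 = -25
  a_9 = 1·-25 + 1·-10 + 1·-7 + 1·-5 = -47
  a_10 = 1·-47 + 1·-25 + 1·-10 + 1·-7 = -89
  a_11 = 1·-89 + 1·-47 + 1·-25 + 1·-10 = -171
  a_12 = 1·-171 + 1·-89 + 1·-47 + 1·-25 = -332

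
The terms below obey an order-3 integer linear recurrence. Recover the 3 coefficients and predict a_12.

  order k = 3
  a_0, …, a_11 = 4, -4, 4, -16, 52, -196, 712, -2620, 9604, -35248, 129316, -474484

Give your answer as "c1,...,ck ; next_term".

  a_3 = -3·4 + 3·-4 + 2·4 = -16
  a_4 = -3·-16 + 3·4 + 2·-4 = 52
  a_5 = -3·52 + 3·-16 + 2·4 = -196
  a_6 = -3·-196 + 3·52 + 2·-16 = 712
  a_7 = -3·712 + 3·-196 + 2·52 = -2620
  a_8 = -3·-2620 + 3·712 + 2·-196 = 9604
  a_9 = -3·9604 + 3·-2620 + 2·712 = -35248
  a_10 = -3·-35248 + 3·9604 + 2·-2620 = 129316
  a_11 = -3·129316 + 3·-35248 + 2·9604 = -474484
  a_12 = -3·-474484 + 3·129316 + 2·-35248 = 1740904

-3,3,2 ; 1740904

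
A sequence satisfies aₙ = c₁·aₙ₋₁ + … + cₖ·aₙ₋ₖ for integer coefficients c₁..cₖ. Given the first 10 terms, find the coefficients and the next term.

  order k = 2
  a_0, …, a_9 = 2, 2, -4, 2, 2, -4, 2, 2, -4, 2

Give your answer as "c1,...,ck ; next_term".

-1,-1 ; 2

  a_2 = -1·2 + -1·2 = -4
  a_3 = -1·-4 + -1·2 = 2
  a_4 = -1·2 + -1·-4 = 2
  a_5 = -1·2 + -1·2 = -4
  a_6 = -1·-4 + -1·2 = 2
  a_7 = -1·2 + -1·-4 = 2
  a_8 = -1·2 + -1·2 = -4
  a_9 = -1·-4 + -1·2 = 2
  a_10 = -1·2 + -1·-4 = 2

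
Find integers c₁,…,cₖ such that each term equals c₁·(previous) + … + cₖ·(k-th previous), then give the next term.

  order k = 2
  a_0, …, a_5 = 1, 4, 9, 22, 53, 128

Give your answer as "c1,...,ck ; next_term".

2,1 ; 309

  a_2 = 2·4 + 1·1 = 9
  a_3 = 2·9 + 1·4 = 22
  a_4 = 2·22 + 1·9 = 53
  a_5 = 2·53 + 1·22 = 128
  a_6 = 2·128 + 1·53 = 309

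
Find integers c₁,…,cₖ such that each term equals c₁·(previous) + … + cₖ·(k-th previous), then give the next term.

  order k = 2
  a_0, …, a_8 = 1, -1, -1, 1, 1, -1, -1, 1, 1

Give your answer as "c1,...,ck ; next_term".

0,-1 ; -1

  a_2 = 0·-1 + -1·1 = -1
  a_3 = 0·-1 + -1·-1 = 1
  a_4 = 0·1 + -1·-1 = 1
  a_5 = 0·1 + -1·1 = -1
  a_6 = 0·-1 + -1·1 = -1
  a_7 = 0·-1 + -1·-1 = 1
  a_8 = 0·1 + -1·-1 = 1
  a_9 = 0·1 + -1·1 = -1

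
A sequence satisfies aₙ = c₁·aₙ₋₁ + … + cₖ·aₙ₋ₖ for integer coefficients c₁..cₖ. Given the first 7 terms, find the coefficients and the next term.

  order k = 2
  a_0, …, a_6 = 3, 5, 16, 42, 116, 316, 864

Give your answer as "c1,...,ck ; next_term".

2,2 ; 2360

  a_2 = 2·5 + 2·3 = 16
  a_3 = 2·16 + 2·5 = 42
  a_4 = 2·42 + 2·16 = 116
  a_5 = 2·116 + 2·42 = 316
  a_6 = 2·316 + 2·116 = 864
  a_7 = 2·864 + 2·316 = 2360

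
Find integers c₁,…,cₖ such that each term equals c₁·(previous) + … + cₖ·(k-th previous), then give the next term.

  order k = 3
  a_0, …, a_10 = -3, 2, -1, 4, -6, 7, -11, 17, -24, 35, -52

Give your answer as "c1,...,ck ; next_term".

-1,0,-1 ; 76

  a_3 = -1·-1 + 0·2 + -1·-3 = 4
  a_4 = -1·4 + 0·-1 + -1·2 = -6
  a_5 = -1·-6 + 0·4 + -1·-1 = 7
  a_6 = -1·7 + 0·-6 + -1·4 = -11
  a_7 = -1·-11 + 0·7 + -1·-6 = 17
  a_8 = -1·17 + 0·-11 + -1·7 = -24
  a_9 = -1·-24 + 0·17 + -1·-11 = 35
  a_10 = -1·35 + 0·-24 + -1·17 = -52
  a_11 = -1·-52 + 0·35 + -1·-24 = 76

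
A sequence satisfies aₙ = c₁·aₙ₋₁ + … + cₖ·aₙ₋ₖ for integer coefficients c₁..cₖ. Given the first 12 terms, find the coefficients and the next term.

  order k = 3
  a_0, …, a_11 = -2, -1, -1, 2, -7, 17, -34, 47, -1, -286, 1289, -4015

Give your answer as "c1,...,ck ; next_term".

  a_3 = -4·-1 + -4·-1 + 3·-2 = 2
  a_4 = -4·2 + -4·-1 + 3·-1 = -7
  a_5 = -4·-7 + -4·2 + 3·-1 = 17
  a_6 = -4·17 + -4·-7 + 3·2 = -34
  a_7 = -4·-34 + -4·17 + 3·-7 = 47
  a_8 = -4·47 + -4·-34 + 3·17 = -1
  a_9 = -4·-1 + -4·47 + 3·-34 = -286
  a_10 = -4·-286 + -4·-1 + 3·47 = 1289
  a_11 = -4·1289 + -4·-286 + 3·-1 = -4015
  a_12 = -4·-4015 + -4·1289 + 3·-286 = 10046

-4,-4,3 ; 10046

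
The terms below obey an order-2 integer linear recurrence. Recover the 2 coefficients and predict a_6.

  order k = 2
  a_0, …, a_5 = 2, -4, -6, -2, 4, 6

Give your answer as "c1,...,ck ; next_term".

  a_2 = 1·-4 + -1·2 = -6
  a_3 = 1·-6 + -1·-4 = -2
  a_4 = 1·-2 + -1·-6 = 4
  a_5 = 1·4 + -1·-2 = 6
  a_6 = 1·6 + -1·4 = 2

1,-1 ; 2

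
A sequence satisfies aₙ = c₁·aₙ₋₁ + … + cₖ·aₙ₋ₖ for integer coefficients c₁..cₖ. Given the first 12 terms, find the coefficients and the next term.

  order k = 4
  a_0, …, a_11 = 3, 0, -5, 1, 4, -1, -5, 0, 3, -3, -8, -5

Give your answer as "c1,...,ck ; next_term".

1,0,1,1 ; -5

  a_4 = 1·1 + 0·-5 + 1·0 + 1·3 = 4
  a_5 = 1·4 + 0·1 + 1·-5 + 1·0 = -1
  a_6 = 1·-1 + 0·4 + 1·1 + 1·-5 = -5
  a_7 = 1·-5 + 0·-1 + 1·4 + 1·1 = 0
  a_8 = 1·0 + 0·-5 + 1·-1 + 1·4 = 3
  a_9 = 1·3 + 0·0 + 1·-5 + 1·-1 = -3
  a_10 = 1·-3 + 0·3 + 1·0 + 1·-5 = -8
  a_11 = 1·-8 + 0·-3 + 1·3 + 1·0 = -5
  a_12 = 1·-5 + 0·-8 + 1·-3 + 1·3 = -5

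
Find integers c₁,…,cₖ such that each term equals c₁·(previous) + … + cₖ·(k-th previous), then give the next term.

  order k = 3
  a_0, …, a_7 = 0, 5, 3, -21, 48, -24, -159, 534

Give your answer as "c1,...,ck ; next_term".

  a_3 = -2·3 + -3·5 + 3·0 = -21
  a_4 = -2·-21 + -3·3 + 3·5 = 48
  a_5 = -2·48 + -3·-21 + 3·3 = -24
  a_6 = -2·-24 + -3·48 + 3·-21 = -159
  a_7 = -2·-159 + -3·-24 + 3·48 = 534
  a_8 = -2·534 + -3·-159 + 3·-24 = -663

-2,-3,3 ; -663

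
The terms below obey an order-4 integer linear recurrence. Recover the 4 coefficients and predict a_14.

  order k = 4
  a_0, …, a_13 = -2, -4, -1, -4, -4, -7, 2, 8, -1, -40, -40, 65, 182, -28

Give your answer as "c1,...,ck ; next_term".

  a_4 = 1·-4 + -2·-1 + -1·-4 + 3·-2 = -4
  a_5 = 1·-4 + -2·-4 + -1·-1 + 3·-4 = -7
  a_6 = 1·-7 + -2·-4 + -1·-4 + 3·-1 = 2
  a_7 = 1·2 + -2·-7 + -1·-4 + 3·-4 = 8
  a_8 = 1·8 + -2·2 + -1·-7 + 3·-4 = -1
  a_9 = 1·-1 + -2·8 + -1·2 + 3·-7 = -40
  a_10 = 1·-40 + -2·-1 + -1·8 + 3·2 = -40
  a_11 = 1·-40 + -2·-40 + -1·-1 + 3·8 = 65
  a_12 = 1·65 + -2·-40 + -1·-40 + 3·-1 = 182
  a_13 = 1·182 + -2·65 + -1·-40 + 3·-40 = -28
  a_14 = 1·-28 + -2·182 + -1·65 + 3·-40 = -577

1,-2,-1,3 ; -577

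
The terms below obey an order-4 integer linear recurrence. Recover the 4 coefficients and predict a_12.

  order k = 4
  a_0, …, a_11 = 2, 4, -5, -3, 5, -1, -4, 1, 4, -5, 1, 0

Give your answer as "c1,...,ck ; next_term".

-1,0,0,1 ; 4

  a_4 = -1·-3 + 0·-5 + 0·4 + 1·2 = 5
  a_5 = -1·5 + 0·-3 + 0·-5 + 1·4 = -1
  a_6 = -1·-1 + 0·5 + 0·-3 + 1·-5 = -4
  a_7 = -1·-4 + 0·-1 + 0·5 + 1·-3 = 1
  a_8 = -1·1 + 0·-4 + 0·-1 + 1·5 = 4
  a_9 = -1·4 + 0·1 + 0·-4 + 1·-1 = -5
  a_10 = -1·-5 + 0·4 + 0·1 + 1·-4 = 1
  a_11 = -1·1 + 0·-5 + 0·4 + 1·1 = 0
  a_12 = -1·0 + 0·1 + 0·-5 + 1·4 = 4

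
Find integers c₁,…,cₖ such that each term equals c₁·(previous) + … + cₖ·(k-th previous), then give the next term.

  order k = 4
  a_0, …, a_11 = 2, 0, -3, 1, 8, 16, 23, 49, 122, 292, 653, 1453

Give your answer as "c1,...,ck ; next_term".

2,0,0,3 ; 3272

  a_4 = 2·1 + 0·-3 + 0·0 + 3·2 = 8
  a_5 = 2·8 + 0·1 + 0·-3 + 3·0 = 16
  a_6 = 2·16 + 0·8 + 0·1 + 3·-3 = 23
  a_7 = 2·23 + 0·16 + 0·8 + 3·1 = 49
  a_8 = 2·49 + 0·23 + 0·16 + 3·8 = 122
  a_9 = 2·122 + 0·49 + 0·23 + 3·16 = 292
  a_10 = 2·292 + 0·122 + 0·49 + 3·23 = 653
  a_11 = 2·653 + 0·292 + 0·122 + 3·49 = 1453
  a_12 = 2·1453 + 0·653 + 0·292 + 3·122 = 3272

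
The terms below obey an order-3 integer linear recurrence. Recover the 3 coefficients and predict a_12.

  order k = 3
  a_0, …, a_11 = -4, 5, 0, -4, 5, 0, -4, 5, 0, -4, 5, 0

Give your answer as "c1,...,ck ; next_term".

0,0,1 ; -4

  a_3 = 0·0 + 0·5 + 1·-4 = -4
  a_4 = 0·-4 + 0·0 + 1·5 = 5
  a_5 = 0·5 + 0·-4 + 1·0 = 0
  a_6 = 0·0 + 0·5 + 1·-4 = -4
  a_7 = 0·-4 + 0·0 + 1·5 = 5
  a_8 = 0·5 + 0·-4 + 1·0 = 0
  a_9 = 0·0 + 0·5 + 1·-4 = -4
  a_10 = 0·-4 + 0·0 + 1·5 = 5
  a_11 = 0·5 + 0·-4 + 1·0 = 0
  a_12 = 0·0 + 0·5 + 1·-4 = -4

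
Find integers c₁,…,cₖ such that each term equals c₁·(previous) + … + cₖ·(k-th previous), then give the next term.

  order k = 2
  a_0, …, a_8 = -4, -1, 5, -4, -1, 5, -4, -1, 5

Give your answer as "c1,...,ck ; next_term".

  a_2 = -1·-1 + -1·-4 = 5
  a_3 = -1·5 + -1·-1 = -4
  a_4 = -1·-4 + -1·5 = -1
  a_5 = -1·-1 + -1·-4 = 5
  a_6 = -1·5 + -1·-1 = -4
  a_7 = -1·-4 + -1·5 = -1
  a_8 = -1·-1 + -1·-4 = 5
  a_9 = -1·5 + -1·-1 = -4

-1,-1 ; -4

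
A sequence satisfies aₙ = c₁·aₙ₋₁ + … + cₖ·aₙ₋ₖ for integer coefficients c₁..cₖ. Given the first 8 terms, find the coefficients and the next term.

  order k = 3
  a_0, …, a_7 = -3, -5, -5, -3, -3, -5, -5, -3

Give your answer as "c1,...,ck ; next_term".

1,-1,1 ; -3

  a_3 = 1·-5 + -1·-5 + 1·-3 = -3
  a_4 = 1·-3 + -1·-5 + 1·-5 = -3
  a_5 = 1·-3 + -1·-3 + 1·-5 = -5
  a_6 = 1·-5 + -1·-3 + 1·-3 = -5
  a_7 = 1·-5 + -1·-5 + 1·-3 = -3
  a_8 = 1·-3 + -1·-5 + 1·-5 = -3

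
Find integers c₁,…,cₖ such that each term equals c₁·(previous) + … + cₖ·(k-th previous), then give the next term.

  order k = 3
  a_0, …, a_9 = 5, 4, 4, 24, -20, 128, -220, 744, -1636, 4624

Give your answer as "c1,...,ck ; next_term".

  a_3 = -2·4 + 3·4 + 4·5 = 24
  a_4 = -2·24 + 3·4 + 4·4 = -20
  a_5 = -2·-20 + 3·24 + 4·4 = 128
  a_6 = -2·128 + 3·-20 + 4·24 = -220
  a_7 = -2·-220 + 3·128 + 4·-20 = 744
  a_8 = -2·744 + 3·-220 + 4·128 = -1636
  a_9 = -2·-1636 + 3·744 + 4·-220 = 4624
  a_10 = -2·4624 + 3·-1636 + 4·744 = -11180

-2,3,4 ; -11180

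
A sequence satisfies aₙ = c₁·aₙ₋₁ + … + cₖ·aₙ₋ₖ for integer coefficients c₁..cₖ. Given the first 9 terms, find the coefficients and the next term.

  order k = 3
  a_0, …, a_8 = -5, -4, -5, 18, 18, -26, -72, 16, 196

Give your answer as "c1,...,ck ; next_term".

0,-2,-2 ; 112

  a_3 = 0·-5 + -2·-4 + -2·-5 = 18
  a_4 = 0·18 + -2·-5 + -2·-4 = 18
  a_5 = 0·18 + -2·18 + -2·-5 = -26
  a_6 = 0·-26 + -2·18 + -2·18 = -72
  a_7 = 0·-72 + -2·-26 + -2·18 = 16
  a_8 = 0·16 + -2·-72 + -2·-26 = 196
  a_9 = 0·196 + -2·16 + -2·-72 = 112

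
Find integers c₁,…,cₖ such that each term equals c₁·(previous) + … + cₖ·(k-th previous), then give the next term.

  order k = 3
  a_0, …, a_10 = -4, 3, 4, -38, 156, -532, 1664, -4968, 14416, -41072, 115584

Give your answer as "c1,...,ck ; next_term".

  a_3 = -4·4 + -2·3 + 4·-4 = -38
  a_4 = -4·-38 + -2·4 + 4·3 = 156
  a_5 = -4·156 + -2·-38 + 4·4 = -532
  a_6 = -4·-532 + -2·156 + 4·-38 = 1664
  a_7 = -4·1664 + -2·-532 + 4·156 = -4968
  a_8 = -4·-4968 + -2·1664 + 4·-532 = 14416
  a_9 = -4·14416 + -2·-4968 + 4·1664 = -41072
  a_10 = -4·-41072 + -2·14416 + 4·-4968 = 115584
  a_11 = -4·115584 + -2·-41072 + 4·14416 = -322528

-4,-2,4 ; -322528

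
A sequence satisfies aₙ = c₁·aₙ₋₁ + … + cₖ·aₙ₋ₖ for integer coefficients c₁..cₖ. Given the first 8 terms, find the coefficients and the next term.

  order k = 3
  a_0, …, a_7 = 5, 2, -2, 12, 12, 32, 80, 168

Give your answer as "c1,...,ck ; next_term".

1,2,2 ; 392

  a_3 = 1·-2 + 2·2 + 2·5 = 12
  a_4 = 1·12 + 2·-2 + 2·2 = 12
  a_5 = 1·12 + 2·12 + 2·-2 = 32
  a_6 = 1·32 + 2·12 + 2·12 = 80
  a_7 = 1·80 + 2·32 + 2·12 = 168
  a_8 = 1·168 + 2·80 + 2·32 = 392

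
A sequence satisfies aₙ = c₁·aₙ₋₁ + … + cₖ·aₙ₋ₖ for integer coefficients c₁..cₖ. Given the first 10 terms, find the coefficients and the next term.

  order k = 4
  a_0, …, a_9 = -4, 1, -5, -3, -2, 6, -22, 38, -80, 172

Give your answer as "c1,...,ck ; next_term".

  a_4 = -2·-3 + 0·-5 + 0·1 + 2·-4 = -2
  a_5 = -2·-2 + 0·-3 + 0·-5 + 2·1 = 6
  a_6 = -2·6 + 0·-2 + 0·-3 + 2·-5 = -22
  a_7 = -2·-22 + 0·6 + 0·-2 + 2·-3 = 38
  a_8 = -2·38 + 0·-22 + 0·6 + 2·-2 = -80
  a_9 = -2·-80 + 0·38 + 0·-22 + 2·6 = 172
  a_10 = -2·172 + 0·-80 + 0·38 + 2·-22 = -388

-2,0,0,2 ; -388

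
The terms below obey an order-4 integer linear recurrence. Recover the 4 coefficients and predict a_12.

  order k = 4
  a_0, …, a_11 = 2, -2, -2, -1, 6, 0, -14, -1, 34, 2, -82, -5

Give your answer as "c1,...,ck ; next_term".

  a_4 = 0·-1 + -2·-2 + 0·-2 + 1·2 = 6
  a_5 = 0·6 + -2·-1 + 0·-2 + 1·-2 = 0
  a_6 = 0·0 + -2·6 + 0·-1 + 1·-2 = -14
  a_7 = 0·-14 + -2·0 + 0·6 + 1·-1 = -1
  a_8 = 0·-1 + -2·-14 + 0·0 + 1·6 = 34
  a_9 = 0·34 + -2·-1 + 0·-14 + 1·0 = 2
  a_10 = 0·2 + -2·34 + 0·-1 + 1·-14 = -82
  a_11 = 0·-82 + -2·2 + 0·34 + 1·-1 = -5
  a_12 = 0·-5 + -2·-82 + 0·2 + 1·34 = 198

0,-2,0,1 ; 198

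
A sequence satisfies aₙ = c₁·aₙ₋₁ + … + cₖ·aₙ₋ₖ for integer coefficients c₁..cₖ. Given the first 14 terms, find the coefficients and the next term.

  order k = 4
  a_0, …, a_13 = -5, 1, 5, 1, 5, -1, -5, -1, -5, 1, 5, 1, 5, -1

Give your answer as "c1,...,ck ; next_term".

  a_4 = 0·1 + 0·5 + 0·1 + -1·-5 = 5
  a_5 = 0·5 + 0·1 + 0·5 + -1·1 = -1
  a_6 = 0·-1 + 0·5 + 0·1 + -1·5 = -5
  a_7 = 0·-5 + 0·-1 + 0·5 + -1·1 = -1
  a_8 = 0·-1 + 0·-5 + 0·-1 + -1·5 = -5
  a_9 = 0·-5 + 0·-1 + 0·-5 + -1·-1 = 1
  a_10 = 0·1 + 0·-5 + 0·-1 + -1·-5 = 5
  a_11 = 0·5 + 0·1 + 0·-5 + -1·-1 = 1
  a_12 = 0·1 + 0·5 + 0·1 + -1·-5 = 5
  a_13 = 0·5 + 0·1 + 0·5 + -1·1 = -1
  a_14 = 0·-1 + 0·5 + 0·1 + -1·5 = -5

0,0,0,-1 ; -5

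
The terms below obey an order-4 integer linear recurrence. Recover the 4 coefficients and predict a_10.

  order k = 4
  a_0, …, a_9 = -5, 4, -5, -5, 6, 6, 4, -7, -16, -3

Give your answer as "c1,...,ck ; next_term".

0,-1,-1,-1 ; 19

  a_4 = 0·-5 + -1·-5 + -1·4 + -1·-5 = 6
  a_5 = 0·6 + -1·-5 + -1·-5 + -1·4 = 6
  a_6 = 0·6 + -1·6 + -1·-5 + -1·-5 = 4
  a_7 = 0·4 + -1·6 + -1·6 + -1·-5 = -7
  a_8 = 0·-7 + -1·4 + -1·6 + -1·6 = -16
  a_9 = 0·-16 + -1·-7 + -1·4 + -1·6 = -3
  a_10 = 0·-3 + -1·-16 + -1·-7 + -1·4 = 19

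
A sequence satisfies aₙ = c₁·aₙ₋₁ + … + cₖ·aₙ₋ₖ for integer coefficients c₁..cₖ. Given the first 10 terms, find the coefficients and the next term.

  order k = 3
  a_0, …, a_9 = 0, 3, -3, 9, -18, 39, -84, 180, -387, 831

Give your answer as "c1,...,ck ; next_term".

-1,2,-1 ; -1785

  a_3 = -1·-3 + 2·3 + -1·0 = 9
  a_4 = -1·9 + 2·-3 + -1·3 = -18
  a_5 = -1·-18 + 2·9 + -1·-3 = 39
  a_6 = -1·39 + 2·-18 + -1·9 = -84
  a_7 = -1·-84 + 2·39 + -1·-18 = 180
  a_8 = -1·180 + 2·-84 + -1·39 = -387
  a_9 = -1·-387 + 2·180 + -1·-84 = 831
  a_10 = -1·831 + 2·-387 + -1·180 = -1785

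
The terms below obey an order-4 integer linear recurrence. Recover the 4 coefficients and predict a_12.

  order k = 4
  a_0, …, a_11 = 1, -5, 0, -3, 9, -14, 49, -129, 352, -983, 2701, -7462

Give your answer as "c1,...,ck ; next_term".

  a_4 = -2·-3 + 2·0 + -1·-5 + -2·1 = 9
  a_5 = -2·9 + 2·-3 + -1·0 + -2·-5 = -14
  a_6 = -2·-14 + 2·9 + -1·-3 + -2·0 = 49
  a_7 = -2·49 + 2·-14 + -1·9 + -2·-3 = -129
  a_8 = -2·-129 + 2·49 + -1·-14 + -2·9 = 352
  a_9 = -2·352 + 2·-129 + -1·49 + -2·-14 = -983
  a_10 = -2·-983 + 2·352 + -1·-129 + -2·49 = 2701
  a_11 = -2·2701 + 2·-983 + -1·352 + -2·-129 = -7462
  a_12 = -2·-7462 + 2·2701 + -1·-983 + -2·352 = 20605

-2,2,-1,-2 ; 20605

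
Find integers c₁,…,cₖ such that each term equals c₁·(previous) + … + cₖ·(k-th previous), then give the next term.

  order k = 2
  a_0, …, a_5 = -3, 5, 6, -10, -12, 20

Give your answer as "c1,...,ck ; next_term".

  a_2 = 0·5 + -2·-3 = 6
  a_3 = 0·6 + -2·5 = -10
  a_4 = 0·-10 + -2·6 = -12
  a_5 = 0·-12 + -2·-10 = 20
  a_6 = 0·20 + -2·-12 = 24

0,-2 ; 24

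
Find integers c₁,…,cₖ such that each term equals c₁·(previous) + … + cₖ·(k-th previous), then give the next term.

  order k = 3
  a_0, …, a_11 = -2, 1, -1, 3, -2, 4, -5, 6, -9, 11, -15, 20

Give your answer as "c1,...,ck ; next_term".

0,1,-1 ; -26

  a_3 = 0·-1 + 1·1 + -1·-2 = 3
  a_4 = 0·3 + 1·-1 + -1·1 = -2
  a_5 = 0·-2 + 1·3 + -1·-1 = 4
  a_6 = 0·4 + 1·-2 + -1·3 = -5
  a_7 = 0·-5 + 1·4 + -1·-2 = 6
  a_8 = 0·6 + 1·-5 + -1·4 = -9
  a_9 = 0·-9 + 1·6 + -1·-5 = 11
  a_10 = 0·11 + 1·-9 + -1·6 = -15
  a_11 = 0·-15 + 1·11 + -1·-9 = 20
  a_12 = 0·20 + 1·-15 + -1·11 = -26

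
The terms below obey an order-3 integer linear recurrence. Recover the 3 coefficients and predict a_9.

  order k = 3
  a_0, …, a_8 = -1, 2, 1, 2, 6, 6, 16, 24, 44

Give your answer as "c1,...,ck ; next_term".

  a_3 = 0·1 + 2·2 + 2·-1 = 2
  a_4 = 0·2 + 2·1 + 2·2 = 6
  a_5 = 0·6 + 2·2 + 2·1 = 6
  a_6 = 0·6 + 2·6 + 2·2 = 16
  a_7 = 0·16 + 2·6 + 2·6 = 24
  a_8 = 0·24 + 2·16 + 2·6 = 44
  a_9 = 0·44 + 2·24 + 2·16 = 80

0,2,2 ; 80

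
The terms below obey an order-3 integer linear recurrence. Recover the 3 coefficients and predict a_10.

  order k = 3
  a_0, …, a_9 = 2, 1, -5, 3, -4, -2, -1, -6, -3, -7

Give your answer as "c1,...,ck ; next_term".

0,1,1 ; -9

  a_3 = 0·-5 + 1·1 + 1·2 = 3
  a_4 = 0·3 + 1·-5 + 1·1 = -4
  a_5 = 0·-4 + 1·3 + 1·-5 = -2
  a_6 = 0·-2 + 1·-4 + 1·3 = -1
  a_7 = 0·-1 + 1·-2 + 1·-4 = -6
  a_8 = 0·-6 + 1·-1 + 1·-2 = -3
  a_9 = 0·-3 + 1·-6 + 1·-1 = -7
  a_10 = 0·-7 + 1·-3 + 1·-6 = -9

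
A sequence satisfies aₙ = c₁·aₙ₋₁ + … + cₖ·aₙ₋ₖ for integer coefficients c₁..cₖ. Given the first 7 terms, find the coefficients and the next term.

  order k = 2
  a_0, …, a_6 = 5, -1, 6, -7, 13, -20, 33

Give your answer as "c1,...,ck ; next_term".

  a_2 = -1·-1 + 1·5 = 6
  a_3 = -1·6 + 1·-1 = -7
  a_4 = -1·-7 + 1·6 = 13
  a_5 = -1·13 + 1·-7 = -20
  a_6 = -1·-20 + 1·13 = 33
  a_7 = -1·33 + 1·-20 = -53

-1,1 ; -53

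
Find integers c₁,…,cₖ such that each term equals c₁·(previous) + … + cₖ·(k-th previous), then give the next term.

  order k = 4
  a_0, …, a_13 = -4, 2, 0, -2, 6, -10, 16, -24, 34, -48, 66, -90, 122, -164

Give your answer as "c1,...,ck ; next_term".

  a_4 = -1·-2 + 1·0 + 0·2 + -1·-4 = 6
  a_5 = -1·6 + 1·-2 + 0·0 + -1·2 = -10
  a_6 = -1·-10 + 1·6 + 0·-2 + -1·0 = 16
  a_7 = -1·16 + 1·-10 + 0·6 + -1·-2 = -24
  a_8 = -1·-24 + 1·16 + 0·-10 + -1·6 = 34
  a_9 = -1·34 + 1·-24 + 0·16 + -1·-10 = -48
  a_10 = -1·-48 + 1·34 + 0·-24 + -1·16 = 66
  a_11 = -1·66 + 1·-48 + 0·34 + -1·-24 = -90
  a_12 = -1·-90 + 1·66 + 0·-48 + -1·34 = 122
  a_13 = -1·122 + 1·-90 + 0·66 + -1·-48 = -164
  a_14 = -1·-164 + 1·122 + 0·-90 + -1·66 = 220

-1,1,0,-1 ; 220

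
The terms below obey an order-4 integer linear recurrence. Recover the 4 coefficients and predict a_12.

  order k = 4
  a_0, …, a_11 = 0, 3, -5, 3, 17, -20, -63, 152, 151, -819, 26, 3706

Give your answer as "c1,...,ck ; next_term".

  a_4 = -1·3 + -4·-5 + 0·3 + 3·0 = 17
  a_5 = -1·17 + -4·3 + 0·-5 + 3·3 = -20
  a_6 = -1·-20 + -4·17 + 0·3 + 3·-5 = -63
  a_7 = -1·-63 + -4·-20 + 0·17 + 3·3 = 152
  a_8 = -1·152 + -4·-63 + 0·-20 + 3·17 = 151
  a_9 = -1·151 + -4·152 + 0·-63 + 3·-20 = -819
  a_10 = -1·-819 + -4·151 + 0·152 + 3·-63 = 26
  a_11 = -1·26 + -4·-819 + 0·151 + 3·152 = 3706
  a_12 = -1·3706 + -4·26 + 0·-819 + 3·151 = -3357

-1,-4,0,3 ; -3357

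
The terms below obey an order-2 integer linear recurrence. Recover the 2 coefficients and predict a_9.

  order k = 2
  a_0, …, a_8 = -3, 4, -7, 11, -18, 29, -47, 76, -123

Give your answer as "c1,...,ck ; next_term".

  a_2 = -1·4 + 1·-3 = -7
  a_3 = -1·-7 + 1·4 = 11
  a_4 = -1·11 + 1·-7 = -18
  a_5 = -1·-18 + 1·11 = 29
  a_6 = -1·29 + 1·-18 = -47
  a_7 = -1·-47 + 1·29 = 76
  a_8 = -1·76 + 1·-47 = -123
  a_9 = -1·-123 + 1·76 = 199

-1,1 ; 199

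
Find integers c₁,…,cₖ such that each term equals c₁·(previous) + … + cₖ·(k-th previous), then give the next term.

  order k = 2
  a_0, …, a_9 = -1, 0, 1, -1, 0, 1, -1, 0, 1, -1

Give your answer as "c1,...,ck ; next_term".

  a_2 = -1·0 + -1·-1 = 1
  a_3 = -1·1 + -1·0 = -1
  a_4 = -1·-1 + -1·1 = 0
  a_5 = -1·0 + -1·-1 = 1
  a_6 = -1·1 + -1·0 = -1
  a_7 = -1·-1 + -1·1 = 0
  a_8 = -1·0 + -1·-1 = 1
  a_9 = -1·1 + -1·0 = -1
  a_10 = -1·-1 + -1·1 = 0

-1,-1 ; 0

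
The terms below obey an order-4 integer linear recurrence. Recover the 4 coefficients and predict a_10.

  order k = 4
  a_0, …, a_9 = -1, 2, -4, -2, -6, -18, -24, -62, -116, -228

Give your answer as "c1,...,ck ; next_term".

1,2,1,-2 ; -474

  a_4 = 1·-2 + 2·-4 + 1·2 + -2·-1 = -6
  a_5 = 1·-6 + 2·-2 + 1·-4 + -2·2 = -18
  a_6 = 1·-18 + 2·-6 + 1·-2 + -2·-4 = -24
  a_7 = 1·-24 + 2·-18 + 1·-6 + -2·-2 = -62
  a_8 = 1·-62 + 2·-24 + 1·-18 + -2·-6 = -116
  a_9 = 1·-116 + 2·-62 + 1·-24 + -2·-18 = -228
  a_10 = 1·-228 + 2·-116 + 1·-62 + -2·-24 = -474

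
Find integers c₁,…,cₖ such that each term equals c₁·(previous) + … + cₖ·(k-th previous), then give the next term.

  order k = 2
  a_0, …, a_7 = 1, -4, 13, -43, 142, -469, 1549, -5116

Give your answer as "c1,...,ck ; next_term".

-3,1 ; 16897

  a_2 = -3·-4 + 1·1 = 13
  a_3 = -3·13 + 1·-4 = -43
  a_4 = -3·-43 + 1·13 = 142
  a_5 = -3·142 + 1·-43 = -469
  a_6 = -3·-469 + 1·142 = 1549
  a_7 = -3·1549 + 1·-469 = -5116
  a_8 = -3·-5116 + 1·1549 = 16897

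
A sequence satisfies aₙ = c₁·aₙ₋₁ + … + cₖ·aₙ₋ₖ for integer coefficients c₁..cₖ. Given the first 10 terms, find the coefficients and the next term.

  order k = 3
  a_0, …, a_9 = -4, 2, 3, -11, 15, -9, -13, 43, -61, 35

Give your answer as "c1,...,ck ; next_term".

  a_3 = -1·3 + 0·2 + 2·-4 = -11
  a_4 = -1·-11 + 0·3 + 2·2 = 15
  a_5 = -1·15 + 0·-11 + 2·3 = -9
  a_6 = -1·-9 + 0·15 + 2·-11 = -13
  a_7 = -1·-13 + 0·-9 + 2·15 = 43
  a_8 = -1·43 + 0·-13 + 2·-9 = -61
  a_9 = -1·-61 + 0·43 + 2·-13 = 35
  a_10 = -1·35 + 0·-61 + 2·43 = 51

-1,0,2 ; 51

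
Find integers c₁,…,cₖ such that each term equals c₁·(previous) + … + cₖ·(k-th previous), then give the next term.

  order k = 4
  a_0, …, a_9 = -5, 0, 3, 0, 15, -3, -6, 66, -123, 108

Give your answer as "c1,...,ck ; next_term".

  a_4 = -1·0 + 0·3 + 4·0 + -3·-5 = 15
  a_5 = -1·15 + 0·0 + 4·3 + -3·0 = -3
  a_6 = -1·-3 + 0·15 + 4·0 + -3·3 = -6
  a_7 = -1·-6 + 0·-3 + 4·15 + -3·0 = 66
  a_8 = -1·66 + 0·-6 + 4·-3 + -3·15 = -123
  a_9 = -1·-123 + 0·66 + 4·-6 + -3·-3 = 108
  a_10 = -1·108 + 0·-123 + 4·66 + -3·-6 = 174

-1,0,4,-3 ; 174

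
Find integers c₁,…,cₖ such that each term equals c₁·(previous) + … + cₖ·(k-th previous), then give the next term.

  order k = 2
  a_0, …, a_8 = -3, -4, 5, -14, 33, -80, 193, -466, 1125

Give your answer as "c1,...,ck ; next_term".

  a_2 = -2·-4 + 1·-3 = 5
  a_3 = -2·5 + 1·-4 = -14
  a_4 = -2·-14 + 1·5 = 33
  a_5 = -2·33 + 1·-14 = -80
  a_6 = -2·-80 + 1·33 = 193
  a_7 = -2·193 + 1·-80 = -466
  a_8 = -2·-466 + 1·193 = 1125
  a_9 = -2·1125 + 1·-466 = -2716

-2,1 ; -2716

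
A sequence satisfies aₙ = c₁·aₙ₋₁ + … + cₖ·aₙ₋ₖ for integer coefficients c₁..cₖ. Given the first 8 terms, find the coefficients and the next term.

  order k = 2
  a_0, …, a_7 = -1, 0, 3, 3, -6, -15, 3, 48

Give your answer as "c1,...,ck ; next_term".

1,-3 ; 39

  a_2 = 1·0 + -3·-1 = 3
  a_3 = 1·3 + -3·0 = 3
  a_4 = 1·3 + -3·3 = -6
  a_5 = 1·-6 + -3·3 = -15
  a_6 = 1·-15 + -3·-6 = 3
  a_7 = 1·3 + -3·-15 = 48
  a_8 = 1·48 + -3·3 = 39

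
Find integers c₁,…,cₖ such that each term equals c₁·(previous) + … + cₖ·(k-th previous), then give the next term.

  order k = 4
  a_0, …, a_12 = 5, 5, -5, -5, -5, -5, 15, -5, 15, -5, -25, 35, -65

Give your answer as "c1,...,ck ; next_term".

  a_4 = -1·-5 + 0·-5 + 0·5 + -2·5 = -5
  a_5 = -1·-5 + 0·-5 + 0·-5 + -2·5 = -5
  a_6 = -1·-5 + 0·-5 + 0·-5 + -2·-5 = 15
  a_7 = -1·15 + 0·-5 + 0·-5 + -2·-5 = -5
  a_8 = -1·-5 + 0·15 + 0·-5 + -2·-5 = 15
  a_9 = -1·15 + 0·-5 + 0·15 + -2·-5 = -5
  a_10 = -1·-5 + 0·15 + 0·-5 + -2·15 = -25
  a_11 = -1·-25 + 0·-5 + 0·15 + -2·-5 = 35
  a_12 = -1·35 + 0·-25 + 0·-5 + -2·15 = -65
  a_13 = -1·-65 + 0·35 + 0·-25 + -2·-5 = 75

-1,0,0,-2 ; 75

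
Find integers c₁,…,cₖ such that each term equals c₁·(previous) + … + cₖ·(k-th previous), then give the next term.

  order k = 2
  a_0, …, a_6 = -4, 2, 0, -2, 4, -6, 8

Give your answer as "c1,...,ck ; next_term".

  a_2 = -2·2 + -1·-4 = 0
  a_3 = -2·0 + -1·2 = -2
  a_4 = -2·-2 + -1·0 = 4
  a_5 = -2·4 + -1·-2 = -6
  a_6 = -2·-6 + -1·4 = 8
  a_7 = -2·8 + -1·-6 = -10

-2,-1 ; -10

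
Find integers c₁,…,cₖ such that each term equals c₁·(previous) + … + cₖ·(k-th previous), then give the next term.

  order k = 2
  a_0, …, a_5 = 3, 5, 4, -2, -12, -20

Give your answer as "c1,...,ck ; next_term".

  a_2 = 2·5 + -2·3 = 4
  a_3 = 2·4 + -2·5 = -2
  a_4 = 2·-2 + -2·4 = -12
  a_5 = 2·-12 + -2·-2 = -20
  a_6 = 2·-20 + -2·-12 = -16

2,-2 ; -16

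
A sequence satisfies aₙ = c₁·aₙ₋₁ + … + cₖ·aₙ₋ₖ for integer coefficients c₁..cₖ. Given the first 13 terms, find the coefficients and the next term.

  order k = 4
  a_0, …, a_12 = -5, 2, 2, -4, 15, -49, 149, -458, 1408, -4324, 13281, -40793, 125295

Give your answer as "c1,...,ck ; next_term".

  a_4 = -3·-4 + 0·2 + -1·2 + -1·-5 = 15
  a_5 = -3·15 + 0·-4 + -1·2 + -1·2 = -49
  a_6 = -3·-49 + 0·15 + -1·-4 + -1·2 = 149
  a_7 = -3·149 + 0·-49 + -1·15 + -1·-4 = -458
  a_8 = -3·-458 + 0·149 + -1·-49 + -1·15 = 1408
  a_9 = -3·1408 + 0·-458 + -1·149 + -1·-49 = -4324
  a_10 = -3·-4324 + 0·1408 + -1·-458 + -1·149 = 13281
  a_11 = -3·13281 + 0·-4324 + -1·1408 + -1·-458 = -40793
  a_12 = -3·-40793 + 0·13281 + -1·-4324 + -1·1408 = 125295
  a_13 = -3·125295 + 0·-40793 + -1·13281 + -1·-4324 = -384842

-3,0,-1,-1 ; -384842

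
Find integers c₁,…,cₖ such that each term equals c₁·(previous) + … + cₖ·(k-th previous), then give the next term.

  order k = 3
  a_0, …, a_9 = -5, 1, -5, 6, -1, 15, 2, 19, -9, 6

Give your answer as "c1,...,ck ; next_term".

  a_3 = 1·-5 + 1·1 + -2·-5 = 6
  a_4 = 1·6 + 1·-5 + -2·1 = -1
  a_5 = 1·-1 + 1·6 + -2·-5 = 15
  a_6 = 1·15 + 1·-1 + -2·6 = 2
  a_7 = 1·2 + 1·15 + -2·-1 = 19
  a_8 = 1·19 + 1·2 + -2·15 = -9
  a_9 = 1·-9 + 1·19 + -2·2 = 6
  a_10 = 1·6 + 1·-9 + -2·19 = -41

1,1,-2 ; -41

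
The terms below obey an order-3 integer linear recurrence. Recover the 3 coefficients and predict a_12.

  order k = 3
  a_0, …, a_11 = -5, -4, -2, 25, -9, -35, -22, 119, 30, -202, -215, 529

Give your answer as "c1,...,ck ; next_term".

  a_3 = -1·-2 + -2·-4 + -3·-5 = 25
  a_4 = -1·25 + -2·-2 + -3·-4 = -9
  a_5 = -1·-9 + -2·25 + -3·-2 = -35
  a_6 = -1·-35 + -2·-9 + -3·25 = -22
  a_7 = -1·-22 + -2·-35 + -3·-9 = 119
  a_8 = -1·119 + -2·-22 + -3·-35 = 30
  a_9 = -1·30 + -2·119 + -3·-22 = -202
  a_10 = -1·-202 + -2·30 + -3·119 = -215
  a_11 = -1·-215 + -2·-202 + -3·30 = 529
  a_12 = -1·529 + -2·-215 + -3·-202 = 507

-1,-2,-3 ; 507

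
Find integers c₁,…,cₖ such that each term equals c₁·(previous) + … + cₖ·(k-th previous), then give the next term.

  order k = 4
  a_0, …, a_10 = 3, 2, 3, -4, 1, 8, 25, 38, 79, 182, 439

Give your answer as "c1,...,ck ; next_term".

2,0,0,3 ; 992

  a_4 = 2·-4 + 0·3 + 0·2 + 3·3 = 1
  a_5 = 2·1 + 0·-4 + 0·3 + 3·2 = 8
  a_6 = 2·8 + 0·1 + 0·-4 + 3·3 = 25
  a_7 = 2·25 + 0·8 + 0·1 + 3·-4 = 38
  a_8 = 2·38 + 0·25 + 0·8 + 3·1 = 79
  a_9 = 2·79 + 0·38 + 0·25 + 3·8 = 182
  a_10 = 2·182 + 0·79 + 0·38 + 3·25 = 439
  a_11 = 2·439 + 0·182 + 0·79 + 3·38 = 992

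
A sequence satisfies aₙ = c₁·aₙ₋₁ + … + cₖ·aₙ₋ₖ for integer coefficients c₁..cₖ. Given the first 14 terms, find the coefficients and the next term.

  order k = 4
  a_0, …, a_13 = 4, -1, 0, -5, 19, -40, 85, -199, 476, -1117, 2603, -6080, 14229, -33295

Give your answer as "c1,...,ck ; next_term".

-2,0,-1,2 ; 77876

  a_4 = -2·-5 + 0·0 + -1·-1 + 2·4 = 19
  a_5 = -2·19 + 0·-5 + -1·0 + 2·-1 = -40
  a_6 = -2·-40 + 0·19 + -1·-5 + 2·0 = 85
  a_7 = -2·85 + 0·-40 + -1·19 + 2·-5 = -199
  a_8 = -2·-199 + 0·85 + -1·-40 + 2·19 = 476
  a_9 = -2·476 + 0·-199 + -1·85 + 2·-40 = -1117
  a_10 = -2·-1117 + 0·476 + -1·-199 + 2·85 = 2603
  a_11 = -2·2603 + 0·-1117 + -1·476 + 2·-199 = -6080
  a_12 = -2·-6080 + 0·2603 + -1·-1117 + 2·476 = 14229
  a_13 = -2·14229 + 0·-6080 + -1·2603 + 2·-1117 = -33295
  a_14 = -2·-33295 + 0·14229 + -1·-6080 + 2·2603 = 77876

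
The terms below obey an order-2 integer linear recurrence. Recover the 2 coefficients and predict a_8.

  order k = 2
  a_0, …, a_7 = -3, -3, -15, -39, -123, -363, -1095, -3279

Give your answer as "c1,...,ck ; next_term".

2,3 ; -9843

  a_2 = 2·-3 + 3·-3 = -15
  a_3 = 2·-15 + 3·-3 = -39
  a_4 = 2·-39 + 3·-15 = -123
  a_5 = 2·-123 + 3·-39 = -363
  a_6 = 2·-363 + 3·-123 = -1095
  a_7 = 2·-1095 + 3·-363 = -3279
  a_8 = 2·-3279 + 3·-1095 = -9843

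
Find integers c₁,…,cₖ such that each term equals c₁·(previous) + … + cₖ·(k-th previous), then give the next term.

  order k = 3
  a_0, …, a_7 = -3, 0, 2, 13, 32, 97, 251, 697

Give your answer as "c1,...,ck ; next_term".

2,3,-3 ; 1856

  a_3 = 2·2 + 3·0 + -3·-3 = 13
  a_4 = 2·13 + 3·2 + -3·0 = 32
  a_5 = 2·32 + 3·13 + -3·2 = 97
  a_6 = 2·97 + 3·32 + -3·13 = 251
  a_7 = 2·251 + 3·97 + -3·32 = 697
  a_8 = 2·697 + 3·251 + -3·97 = 1856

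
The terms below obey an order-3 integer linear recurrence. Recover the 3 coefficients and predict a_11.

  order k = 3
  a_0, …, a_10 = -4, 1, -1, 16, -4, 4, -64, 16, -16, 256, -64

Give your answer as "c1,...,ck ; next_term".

  a_3 = 0·-1 + 0·1 + -4·-4 = 16
  a_4 = 0·16 + 0·-1 + -4·1 = -4
  a_5 = 0·-4 + 0·16 + -4·-1 = 4
  a_6 = 0·4 + 0·-4 + -4·16 = -64
  a_7 = 0·-64 + 0·4 + -4·-4 = 16
  a_8 = 0·16 + 0·-64 + -4·4 = -16
  a_9 = 0·-16 + 0·16 + -4·-64 = 256
  a_10 = 0·256 + 0·-16 + -4·16 = -64
  a_11 = 0·-64 + 0·256 + -4·-16 = 64

0,0,-4 ; 64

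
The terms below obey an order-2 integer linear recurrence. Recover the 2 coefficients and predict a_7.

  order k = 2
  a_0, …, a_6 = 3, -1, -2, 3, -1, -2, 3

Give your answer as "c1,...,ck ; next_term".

  a_2 = -1·-1 + -1·3 = -2
  a_3 = -1·-2 + -1·-1 = 3
  a_4 = -1·3 + -1·-2 = -1
  a_5 = -1·-1 + -1·3 = -2
  a_6 = -1·-2 + -1·-1 = 3
  a_7 = -1·3 + -1·-2 = -1

-1,-1 ; -1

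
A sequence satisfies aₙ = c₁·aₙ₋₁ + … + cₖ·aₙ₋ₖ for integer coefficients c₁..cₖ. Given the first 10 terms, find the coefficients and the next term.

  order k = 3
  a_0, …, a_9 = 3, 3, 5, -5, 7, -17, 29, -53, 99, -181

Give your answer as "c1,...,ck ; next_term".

-1,1,-1 ; 333

  a_3 = -1·5 + 1·3 + -1·3 = -5
  a_4 = -1·-5 + 1·5 + -1·3 = 7
  a_5 = -1·7 + 1·-5 + -1·5 = -17
  a_6 = -1·-17 + 1·7 + -1·-5 = 29
  a_7 = -1·29 + 1·-17 + -1·7 = -53
  a_8 = -1·-53 + 1·29 + -1·-17 = 99
  a_9 = -1·99 + 1·-53 + -1·29 = -181
  a_10 = -1·-181 + 1·99 + -1·-53 = 333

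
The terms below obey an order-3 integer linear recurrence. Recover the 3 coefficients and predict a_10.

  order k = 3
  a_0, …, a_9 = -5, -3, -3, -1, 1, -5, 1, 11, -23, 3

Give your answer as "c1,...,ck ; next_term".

  a_3 = -1·-3 + -2·-3 + 2·-5 = -1
  a_4 = -1·-1 + -2·-3 + 2·-3 = 1
  a_5 = -1·1 + -2·-1 + 2·-3 = -5
  a_6 = -1·-5 + -2·1 + 2·-1 = 1
  a_7 = -1·1 + -2·-5 + 2·1 = 11
  a_8 = -1·11 + -2·1 + 2·-5 = -23
  a_9 = -1·-23 + -2·11 + 2·1 = 3
  a_10 = -1·3 + -2·-23 + 2·11 = 65

-1,-2,2 ; 65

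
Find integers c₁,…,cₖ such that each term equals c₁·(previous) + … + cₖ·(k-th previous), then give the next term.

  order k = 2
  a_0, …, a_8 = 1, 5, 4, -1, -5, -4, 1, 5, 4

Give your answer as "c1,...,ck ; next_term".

  a_2 = 1·5 + -1·1 = 4
  a_3 = 1·4 + -1·5 = -1
  a_4 = 1·-1 + -1·4 = -5
  a_5 = 1·-5 + -1·-1 = -4
  a_6 = 1·-4 + -1·-5 = 1
  a_7 = 1·1 + -1·-4 = 5
  a_8 = 1·5 + -1·1 = 4
  a_9 = 1·4 + -1·5 = -1

1,-1 ; -1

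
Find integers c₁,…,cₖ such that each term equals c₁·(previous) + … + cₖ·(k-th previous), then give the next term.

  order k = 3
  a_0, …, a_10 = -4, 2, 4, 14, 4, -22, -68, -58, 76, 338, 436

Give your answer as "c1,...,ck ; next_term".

1,-1,-3 ; -130

  a_3 = 1·4 + -1·2 + -3·-4 = 14
  a_4 = 1·14 + -1·4 + -3·2 = 4
  a_5 = 1·4 + -1·14 + -3·4 = -22
  a_6 = 1·-22 + -1·4 + -3·14 = -68
  a_7 = 1·-68 + -1·-22 + -3·4 = -58
  a_8 = 1·-58 + -1·-68 + -3·-22 = 76
  a_9 = 1·76 + -1·-58 + -3·-68 = 338
  a_10 = 1·338 + -1·76 + -3·-58 = 436
  a_11 = 1·436 + -1·338 + -3·76 = -130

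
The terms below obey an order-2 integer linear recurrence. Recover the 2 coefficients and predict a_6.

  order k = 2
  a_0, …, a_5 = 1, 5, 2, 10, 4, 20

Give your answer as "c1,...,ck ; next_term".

0,2 ; 8

  a_2 = 0·5 + 2·1 = 2
  a_3 = 0·2 + 2·5 = 10
  a_4 = 0·10 + 2·2 = 4
  a_5 = 0·4 + 2·10 = 20
  a_6 = 0·20 + 2·4 = 8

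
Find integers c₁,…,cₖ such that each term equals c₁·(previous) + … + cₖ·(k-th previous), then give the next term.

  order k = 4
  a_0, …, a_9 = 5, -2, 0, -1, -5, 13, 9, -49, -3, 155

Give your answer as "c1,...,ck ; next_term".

  a_4 = -1·-1 + -4·0 + -2·-2 + -2·5 = -5
  a_5 = -1·-5 + -4·-1 + -2·0 + -2·-2 = 13
  a_6 = -1·13 + -4·-5 + -2·-1 + -2·0 = 9
  a_7 = -1·9 + -4·13 + -2·-5 + -2·-1 = -49
  a_8 = -1·-49 + -4·9 + -2·13 + -2·-5 = -3
  a_9 = -1·-3 + -4·-49 + -2·9 + -2·13 = 155
  a_10 = -1·155 + -4·-3 + -2·-49 + -2·9 = -63

-1,-4,-2,-2 ; -63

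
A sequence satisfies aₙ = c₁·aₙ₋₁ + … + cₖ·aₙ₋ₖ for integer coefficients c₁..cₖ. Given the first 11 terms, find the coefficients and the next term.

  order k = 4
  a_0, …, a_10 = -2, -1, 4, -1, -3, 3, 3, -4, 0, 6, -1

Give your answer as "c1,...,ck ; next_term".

  a_4 = 0·-1 + 0·4 + 1·-1 + 1·-2 = -3
  a_5 = 0·-3 + 0·-1 + 1·4 + 1·-1 = 3
  a_6 = 0·3 + 0·-3 + 1·-1 + 1·4 = 3
  a_7 = 0·3 + 0·3 + 1·-3 + 1·-1 = -4
  a_8 = 0·-4 + 0·3 + 1·3 + 1·-3 = 0
  a_9 = 0·0 + 0·-4 + 1·3 + 1·3 = 6
  a_10 = 0·6 + 0·0 + 1·-4 + 1·3 = -1
  a_11 = 0·-1 + 0·6 + 1·0 + 1·-4 = -4

0,0,1,1 ; -4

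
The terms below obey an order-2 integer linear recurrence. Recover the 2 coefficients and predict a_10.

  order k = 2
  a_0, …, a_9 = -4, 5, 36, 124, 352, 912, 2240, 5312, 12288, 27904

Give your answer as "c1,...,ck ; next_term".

4,-4 ; 62464

  a_2 = 4·5 + -4·-4 = 36
  a_3 = 4·36 + -4·5 = 124
  a_4 = 4·124 + -4·36 = 352
  a_5 = 4·352 + -4·124 = 912
  a_6 = 4·912 + -4·352 = 2240
  a_7 = 4·2240 + -4·912 = 5312
  a_8 = 4·5312 + -4·2240 = 12288
  a_9 = 4·12288 + -4·5312 = 27904
  a_10 = 4·27904 + -4·12288 = 62464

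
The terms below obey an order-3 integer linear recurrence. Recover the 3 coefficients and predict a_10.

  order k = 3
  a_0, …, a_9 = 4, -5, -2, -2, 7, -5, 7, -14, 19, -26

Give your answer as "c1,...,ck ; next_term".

  a_3 = -1·-2 + 0·-5 + -1·4 = -2
  a_4 = -1·-2 + 0·-2 + -1·-5 = 7
  a_5 = -1·7 + 0·-2 + -1·-2 = -5
  a_6 = -1·-5 + 0·7 + -1·-2 = 7
  a_7 = -1·7 + 0·-5 + -1·7 = -14
  a_8 = -1·-14 + 0·7 + -1·-5 = 19
  a_9 = -1·19 + 0·-14 + -1·7 = -26
  a_10 = -1·-26 + 0·19 + -1·-14 = 40

-1,0,-1 ; 40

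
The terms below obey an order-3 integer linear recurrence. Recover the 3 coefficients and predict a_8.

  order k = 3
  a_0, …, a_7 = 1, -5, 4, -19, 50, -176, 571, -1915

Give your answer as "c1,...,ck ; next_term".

-3,2,3 ; 6359

  a_3 = -3·4 + 2·-5 + 3·1 = -19
  a_4 = -3·-19 + 2·4 + 3·-5 = 50
  a_5 = -3·50 + 2·-19 + 3·4 = -176
  a_6 = -3·-176 + 2·50 + 3·-19 = 571
  a_7 = -3·571 + 2·-176 + 3·50 = -1915
  a_8 = -3·-1915 + 2·571 + 3·-176 = 6359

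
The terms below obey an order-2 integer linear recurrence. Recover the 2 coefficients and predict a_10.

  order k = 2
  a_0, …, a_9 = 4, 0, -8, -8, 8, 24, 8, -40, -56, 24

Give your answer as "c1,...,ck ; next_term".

1,-2 ; 136

  a_2 = 1·0 + -2·4 = -8
  a_3 = 1·-8 + -2·0 = -8
  a_4 = 1·-8 + -2·-8 = 8
  a_5 = 1·8 + -2·-8 = 24
  a_6 = 1·24 + -2·8 = 8
  a_7 = 1·8 + -2·24 = -40
  a_8 = 1·-40 + -2·8 = -56
  a_9 = 1·-56 + -2·-40 = 24
  a_10 = 1·24 + -2·-56 = 136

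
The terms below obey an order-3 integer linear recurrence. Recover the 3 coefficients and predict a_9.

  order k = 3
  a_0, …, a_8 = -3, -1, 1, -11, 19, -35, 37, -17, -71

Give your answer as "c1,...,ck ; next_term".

-2,0,3 ; 253

  a_3 = -2·1 + 0·-1 + 3·-3 = -11
  a_4 = -2·-11 + 0·1 + 3·-1 = 19
  a_5 = -2·19 + 0·-11 + 3·1 = -35
  a_6 = -2·-35 + 0·19 + 3·-11 = 37
  a_7 = -2·37 + 0·-35 + 3·19 = -17
  a_8 = -2·-17 + 0·37 + 3·-35 = -71
  a_9 = -2·-71 + 0·-17 + 3·37 = 253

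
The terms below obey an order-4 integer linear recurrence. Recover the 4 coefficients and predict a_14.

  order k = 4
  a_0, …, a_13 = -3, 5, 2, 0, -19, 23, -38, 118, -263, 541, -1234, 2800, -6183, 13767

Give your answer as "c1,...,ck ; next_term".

  a_4 = -1·0 + 1·2 + -3·5 + 2·-3 = -19
  a_5 = -1·-19 + 1·0 + -3·2 + 2·5 = 23
  a_6 = -1·23 + 1·-19 + -3·0 + 2·2 = -38
  a_7 = -1·-38 + 1·23 + -3·-19 + 2·0 = 118
  a_8 = -1·118 + 1·-38 + -3·23 + 2·-19 = -263
  a_9 = -1·-263 + 1·118 + -3·-38 + 2·23 = 541
  a_10 = -1·541 + 1·-263 + -3·118 + 2·-38 = -1234
  a_11 = -1·-1234 + 1·541 + -3·-263 + 2·118 = 2800
  a_12 = -1·2800 + 1·-1234 + -3·541 + 2·-263 = -6183
  a_13 = -1·-6183 + 1·2800 + -3·-1234 + 2·541 = 13767
  a_14 = -1·13767 + 1·-6183 + -3·2800 + 2·-1234 = -30818

-1,1,-3,2 ; -30818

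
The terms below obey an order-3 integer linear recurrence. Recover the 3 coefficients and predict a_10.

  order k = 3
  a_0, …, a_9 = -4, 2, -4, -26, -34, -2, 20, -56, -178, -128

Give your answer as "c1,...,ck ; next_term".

  a_3 = 2·-4 + -3·2 + 3·-4 = -26
  a_4 = 2·-26 + -3·-4 + 3·2 = -34
  a_5 = 2·-34 + -3·-26 + 3·-4 = -2
  a_6 = 2·-2 + -3·-34 + 3·-26 = 20
  a_7 = 2·20 + -3·-2 + 3·-34 = -56
  a_8 = 2·-56 + -3·20 + 3·-2 = -178
  a_9 = 2·-178 + -3·-56 + 3·20 = -128
  a_10 = 2·-128 + -3·-178 + 3·-56 = 110

2,-3,3 ; 110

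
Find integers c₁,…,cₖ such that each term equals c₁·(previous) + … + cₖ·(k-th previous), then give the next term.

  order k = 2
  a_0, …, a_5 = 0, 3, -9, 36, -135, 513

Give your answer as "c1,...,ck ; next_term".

-3,3 ; -1944

  a_2 = -3·3 + 3·0 = -9
  a_3 = -3·-9 + 3·3 = 36
  a_4 = -3·36 + 3·-9 = -135
  a_5 = -3·-135 + 3·36 = 513
  a_6 = -3·513 + 3·-135 = -1944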